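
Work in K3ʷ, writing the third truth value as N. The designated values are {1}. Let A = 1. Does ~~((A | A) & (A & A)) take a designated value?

Yes

A | A = 1 | 1 = 1
A & A = 1 & 1 = 1
(A | A) & (A & A) = 1 & 1 = 1
~((A | A) & (A & A)) = ~1 = 0
~~((A | A) & (A & A)) = ~0 = 1
1 ∈ {1}.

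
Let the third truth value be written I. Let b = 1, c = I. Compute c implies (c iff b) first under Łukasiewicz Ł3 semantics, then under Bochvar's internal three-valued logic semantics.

1; I

In Łukasiewicz Ł3: c iff b = I iff 1 = I  [1 − |½−1|]
c implies (c iff b) = I implies I = 1
In Bochvar's internal three-valued logic: c iff b = I iff 1 = I
c implies (c iff b) = I implies I = I
They differ because Łukasiewicz Ł3 and Bochvar's internal three-valued logic treat I differently under the binary connectives.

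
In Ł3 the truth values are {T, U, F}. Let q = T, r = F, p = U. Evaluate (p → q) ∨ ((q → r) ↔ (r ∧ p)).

p → q = U → T = T  [min(1, 1−½+1)]
q → r = T → F = F
r ∧ p = F ∧ U = F
(q → r) ↔ (r ∧ p) = F ↔ F = T
(p → q) ∨ ((q → r) ↔ (r ∧ p)) = T ∨ T = T

T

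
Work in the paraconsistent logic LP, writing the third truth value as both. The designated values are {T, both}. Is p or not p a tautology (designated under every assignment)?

Yes

Every assignment of p over {T, both, F} gives a value in {T, both}.
In particular, with p=both: p or not p = both.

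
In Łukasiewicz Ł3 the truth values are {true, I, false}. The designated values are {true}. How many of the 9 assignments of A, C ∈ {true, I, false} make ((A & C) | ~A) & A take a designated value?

Designated under: (A=true, C=true).

1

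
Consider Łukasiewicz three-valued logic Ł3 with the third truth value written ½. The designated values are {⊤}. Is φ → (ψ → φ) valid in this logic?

Every assignment of φ, ψ over {⊤, ½, ⊥} gives a value in {⊤}.
In particular, with φ=½, ψ=½: φ → (ψ → φ) = ⊤.

Yes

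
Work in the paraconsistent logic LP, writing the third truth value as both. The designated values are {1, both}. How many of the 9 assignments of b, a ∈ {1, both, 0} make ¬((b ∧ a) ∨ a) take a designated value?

Of the 9 assignments, 6 give a value in {1, both}.

6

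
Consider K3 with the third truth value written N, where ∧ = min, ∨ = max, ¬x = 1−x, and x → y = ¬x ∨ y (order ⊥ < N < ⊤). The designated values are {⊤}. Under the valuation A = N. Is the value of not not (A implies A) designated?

No

A implies A = N implies N = N  [not N or N]
not (A implies A) = not N = N
not not (A implies A) = not N = N
N ∉ {⊤}.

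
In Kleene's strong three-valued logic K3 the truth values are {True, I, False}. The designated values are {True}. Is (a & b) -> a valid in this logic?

No

Countermodel: a=I, b=True gives I, which is not designated.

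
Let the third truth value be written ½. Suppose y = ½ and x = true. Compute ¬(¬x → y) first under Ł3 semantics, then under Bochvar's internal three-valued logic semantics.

In Ł3: ¬x = ¬true = false
¬x → y = false → ½ = true  [min(1, 1−0+½)]
¬(¬x → y) = ¬true = false
In Bochvar's internal three-valued logic: ¬x = ¬true = false
¬x → y = false → ½ = ½  [any arg is the third value ⇒ result is the third value]
¬(¬x → y) = ¬½ = ½
They differ because Ł3 and Bochvar's internal three-valued logic treat ½ differently under the binary connectives.

false; ½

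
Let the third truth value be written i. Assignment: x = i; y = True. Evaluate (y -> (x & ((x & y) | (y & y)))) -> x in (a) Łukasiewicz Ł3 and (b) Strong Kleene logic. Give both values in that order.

In Łukasiewicz Ł3: x & y = i & True = i
y & y = True & True = True
(x & y) | (y & y) = i | True = True
x & ((x & y) | (y & y)) = i & True = i
y -> (x & ((x & y) | (y & y))) = True -> i = i  [min(1, 1−1+½)]
(y -> (x & ((x & y) | (y & y)))) -> x = i -> i = True
In Strong Kleene logic: x & y = i & True = i
y & y = True & True = True
(x & y) | (y & y) = i | True = True
x & ((x & y) | (y & y)) = i & True = i
y -> (x & ((x & y) | (y & y))) = True -> i = i  [~True | i]
(y -> (x & ((x & y) | (y & y)))) -> x = i -> i = i
They differ because Łukasiewicz Ł3 and Strong Kleene logic treat i differently under implication.

True; i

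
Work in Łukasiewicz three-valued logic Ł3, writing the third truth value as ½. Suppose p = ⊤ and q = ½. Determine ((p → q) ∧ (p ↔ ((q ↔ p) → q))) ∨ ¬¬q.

½

p → q = ⊤ → ½ = ½  [min(1, 1−1+½)]
q ↔ p = ½ ↔ ⊤ = ½
(q ↔ p) → q = ½ → ½ = ⊤
p ↔ ((q ↔ p) → q) = ⊤ ↔ ⊤ = ⊤
(p → q) ∧ (p ↔ ((q ↔ p) → q)) = ½ ∧ ⊤ = ½
¬q = ¬½ = ½
¬¬q = ¬½ = ½
((p → q) ∧ (p ↔ ((q ↔ p) → q))) ∨ ¬¬q = ½ ∨ ½ = ½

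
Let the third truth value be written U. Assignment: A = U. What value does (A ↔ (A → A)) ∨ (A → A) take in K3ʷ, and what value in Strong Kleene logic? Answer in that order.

U; U

In K3ʷ: A → A = U → U = U  [any arg is the third value ⇒ result is the third value]
A ↔ (A → A) = U ↔ U = U
A → A = U → U = U
(A ↔ (A → A)) ∨ (A → A) = U ∨ U = U
In Strong Kleene logic: A → A = U → U = U  [¬U ∨ U]
A ↔ (A → A) = U ↔ U = U
A → A = U → U = U
(A ↔ (A → A)) ∨ (A → A) = U ∨ U = U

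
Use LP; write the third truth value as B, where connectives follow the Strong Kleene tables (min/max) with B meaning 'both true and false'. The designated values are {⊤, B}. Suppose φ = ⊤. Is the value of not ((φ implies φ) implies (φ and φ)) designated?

φ implies φ = ⊤ implies ⊤ = ⊤
φ and φ = ⊤ and ⊤ = ⊤
(φ implies φ) implies (φ and φ) = ⊤ implies ⊤ = ⊤
not ((φ implies φ) implies (φ and φ)) = not ⊤ = ⊥
⊥ ∉ {⊤, B}.

No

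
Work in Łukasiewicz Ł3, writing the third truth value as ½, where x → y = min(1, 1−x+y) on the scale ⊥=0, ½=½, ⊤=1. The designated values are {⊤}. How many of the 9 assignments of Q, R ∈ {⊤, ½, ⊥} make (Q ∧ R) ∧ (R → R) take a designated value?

1

Designated under: (Q=⊤, R=⊤).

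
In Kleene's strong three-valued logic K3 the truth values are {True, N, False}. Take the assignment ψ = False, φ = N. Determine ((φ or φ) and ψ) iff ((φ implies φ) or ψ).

φ or φ = N or N = N
(φ or φ) and ψ = N and False = False
φ implies φ = N implies N = N  [not N or N]
(φ implies φ) or ψ = N or False = N
((φ or φ) and ψ) iff ((φ implies φ) or ψ) = False iff N = N

N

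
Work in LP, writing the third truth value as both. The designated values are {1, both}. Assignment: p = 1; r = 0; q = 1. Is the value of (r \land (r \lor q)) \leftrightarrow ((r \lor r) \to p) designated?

r \lor q = 0 \lor 1 = 1
r \land (r \lor q) = 0 \land 1 = 0
r \lor r = 0 \lor 0 = 0
(r \lor r) \to p = 0 \to 1 = 1
(r \land (r \lor q)) \leftrightarrow ((r \lor r) \to p) = 0 \leftrightarrow 1 = 0
0 ∉ {1, both}.

No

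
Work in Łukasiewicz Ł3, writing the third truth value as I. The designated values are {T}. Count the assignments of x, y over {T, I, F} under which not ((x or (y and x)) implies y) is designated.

Designated under: (x=T, y=F).

1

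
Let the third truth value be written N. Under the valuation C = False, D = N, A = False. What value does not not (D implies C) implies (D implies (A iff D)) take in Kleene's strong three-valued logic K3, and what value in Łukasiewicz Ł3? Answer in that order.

N; True

In Kleene's strong three-valued logic K3: D implies C = N implies False = N  [not N or False]
not (D implies C) = not N = N
not not (D implies C) = not N = N
A iff D = False iff N = N
D implies (A iff D) = N implies N = N
not not (D implies C) implies (D implies (A iff D)) = N implies N = N
In Łukasiewicz Ł3: D implies C = N implies False = N  [min(1, 1−½+0)]
not (D implies C) = not N = N
not not (D implies C) = not N = N
A iff D = False iff N = N
D implies (A iff D) = N implies N = True
not not (D implies C) implies (D implies (A iff D)) = N implies True = True
They differ because Kleene's strong three-valued logic K3 and Łukasiewicz Ł3 treat N differently under implication.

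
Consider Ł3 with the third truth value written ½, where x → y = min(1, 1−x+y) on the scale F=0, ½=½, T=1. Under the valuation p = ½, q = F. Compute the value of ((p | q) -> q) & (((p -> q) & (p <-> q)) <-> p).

½

p | q = ½ | F = ½
(p | q) -> q = ½ -> F = ½
p -> q = ½ -> F = ½
p <-> q = ½ <-> F = ½
(p -> q) & (p <-> q) = ½ & ½ = ½
((p -> q) & (p <-> q)) <-> p = ½ <-> ½ = T
((p | q) -> q) & (((p -> q) & (p <-> q)) <-> p) = ½ & T = ½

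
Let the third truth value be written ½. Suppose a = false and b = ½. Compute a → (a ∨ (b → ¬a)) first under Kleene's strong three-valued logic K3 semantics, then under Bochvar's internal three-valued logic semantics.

In Kleene's strong three-valued logic K3: ¬a = ¬false = true
b → ¬a = ½ → true = true  [¬½ ∨ true]
a ∨ (b → ¬a) = false ∨ true = true
a → (a ∨ (b → ¬a)) = false → true = true
In Bochvar's internal three-valued logic: ¬a = ¬false = true
b → ¬a = ½ → true = ½  [any arg is the third value ⇒ result is the third value]
a ∨ (b → ¬a) = false ∨ ½ = ½
a → (a ∨ (b → ¬a)) = false → ½ = ½
They differ because Kleene's strong three-valued logic K3 and Bochvar's internal three-valued logic treat ½ differently under the binary connectives.

true; ½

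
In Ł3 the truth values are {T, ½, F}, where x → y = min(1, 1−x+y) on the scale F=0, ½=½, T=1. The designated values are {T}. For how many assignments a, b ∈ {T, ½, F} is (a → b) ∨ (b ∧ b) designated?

6

Of the 9 assignments, 6 give a value in {T}.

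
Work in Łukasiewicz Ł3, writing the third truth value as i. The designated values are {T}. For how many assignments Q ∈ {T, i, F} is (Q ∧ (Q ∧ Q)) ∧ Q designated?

Q=T: T ✓
Q=i: i ·
Q=F: F ·

1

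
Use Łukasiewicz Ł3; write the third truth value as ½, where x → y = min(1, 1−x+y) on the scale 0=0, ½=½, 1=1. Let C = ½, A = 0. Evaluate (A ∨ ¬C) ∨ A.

¬C = ¬½ = ½
A ∨ ¬C = 0 ∨ ½ = ½
(A ∨ ¬C) ∨ A = ½ ∨ 0 = ½

½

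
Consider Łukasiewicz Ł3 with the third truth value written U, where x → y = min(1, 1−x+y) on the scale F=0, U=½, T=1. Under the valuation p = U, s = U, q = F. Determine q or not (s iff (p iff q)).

p iff q = U iff F = U
s iff (p iff q) = U iff U = T
not (s iff (p iff q)) = not T = F
q or not (s iff (p iff q)) = F or F = F

F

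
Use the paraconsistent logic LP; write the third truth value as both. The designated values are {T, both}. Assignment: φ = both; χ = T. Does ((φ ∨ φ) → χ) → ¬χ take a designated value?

φ ∨ φ = both ∨ both = both
(φ ∨ φ) → χ = both → T = T  [¬both ∨ T]
¬χ = ¬T = F
((φ ∨ φ) → χ) → ¬χ = T → F = F
F ∉ {T, both}.

No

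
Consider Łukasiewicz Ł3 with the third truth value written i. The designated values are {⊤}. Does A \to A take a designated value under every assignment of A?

Every assignment of A over {⊤, i, ⊥} gives a value in {⊤}.
In particular, with A=i: A \to A = ⊤.

Yes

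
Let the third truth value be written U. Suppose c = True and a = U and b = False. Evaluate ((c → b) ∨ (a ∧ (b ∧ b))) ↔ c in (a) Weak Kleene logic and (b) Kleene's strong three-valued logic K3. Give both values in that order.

In Weak Kleene logic: c → b = True → False = False
b ∧ b = False ∧ False = False
a ∧ (b ∧ b) = U ∧ False = U
(c → b) ∨ (a ∧ (b ∧ b)) = False ∨ U = U
((c → b) ∨ (a ∧ (b ∧ b))) ↔ c = U ↔ True = U
In Kleene's strong three-valued logic K3: c → b = True → False = False
b ∧ b = False ∧ False = False
a ∧ (b ∧ b) = U ∧ False = False
(c → b) ∨ (a ∧ (b ∧ b)) = False ∨ False = False
((c → b) ∨ (a ∧ (b ∧ b))) ↔ c = False ↔ True = False
They differ because Weak Kleene logic and Kleene's strong three-valued logic K3 treat U differently under the binary connectives.

U; False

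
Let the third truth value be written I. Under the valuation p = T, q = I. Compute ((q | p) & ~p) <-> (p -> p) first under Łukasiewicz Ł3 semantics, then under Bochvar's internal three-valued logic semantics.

F; I

In Łukasiewicz Ł3: q | p = I | T = T
~p = ~T = F
(q | p) & ~p = T & F = F
p -> p = T -> T = T
((q | p) & ~p) <-> (p -> p) = F <-> T = F
In Bochvar's internal three-valued logic: q | p = I | T = I
~p = ~T = F
(q | p) & ~p = I & F = I
p -> p = T -> T = T
((q | p) & ~p) <-> (p -> p) = I <-> T = I
They differ because Łukasiewicz Ł3 and Bochvar's internal three-valued logic treat I differently under the binary connectives.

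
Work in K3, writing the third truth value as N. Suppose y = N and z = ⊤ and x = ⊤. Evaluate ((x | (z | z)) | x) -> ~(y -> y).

N

z | z = ⊤ | ⊤ = ⊤
x | (z | z) = ⊤ | ⊤ = ⊤
(x | (z | z)) | x = ⊤ | ⊤ = ⊤
y -> y = N -> N = N  [~N | N]
~(y -> y) = ~N = N
((x | (z | z)) | x) -> ~(y -> y) = ⊤ -> N = N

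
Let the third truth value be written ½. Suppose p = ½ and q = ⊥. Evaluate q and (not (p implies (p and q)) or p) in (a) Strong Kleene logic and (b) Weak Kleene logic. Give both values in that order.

⊥; ½

In Strong Kleene logic: p and q = ½ and ⊥ = ⊥
p implies (p and q) = ½ implies ⊥ = ½  [not ½ or ⊥]
not (p implies (p and q)) = not ½ = ½
not (p implies (p and q)) or p = ½ or ½ = ½
q and (not (p implies (p and q)) or p) = ⊥ and ½ = ⊥
In Weak Kleene logic: p and q = ½ and ⊥ = ½
p implies (p and q) = ½ implies ½ = ½
not (p implies (p and q)) = not ½ = ½
not (p implies (p and q)) or p = ½ or ½ = ½
q and (not (p implies (p and q)) or p) = ⊥ and ½ = ½
They differ because Strong Kleene logic and Weak Kleene logic treat ½ differently under the binary connectives.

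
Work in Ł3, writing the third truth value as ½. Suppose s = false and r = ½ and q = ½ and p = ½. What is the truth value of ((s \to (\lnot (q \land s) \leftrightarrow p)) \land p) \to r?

q \land s = ½ \land false = false
\lnot (q \land s) = \lnot false = true
\lnot (q \land s) \leftrightarrow p = true \leftrightarrow ½ = ½  [1 − |1−½|]
s \to (\lnot (q \land s) \leftrightarrow p) = false \to ½ = true
(s \to (\lnot (q \land s) \leftrightarrow p)) \land p = true \land ½ = ½
((s \to (\lnot (q \land s) \leftrightarrow p)) \land p) \to r = ½ \to ½ = true

true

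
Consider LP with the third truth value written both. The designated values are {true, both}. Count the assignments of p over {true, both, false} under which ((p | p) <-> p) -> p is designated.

2

p=true: true ✓
p=both: both ✓
p=false: false ·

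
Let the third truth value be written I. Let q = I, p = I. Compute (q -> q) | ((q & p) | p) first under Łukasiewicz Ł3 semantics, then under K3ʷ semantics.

True; I

In Łukasiewicz Ł3: q -> q = I -> I = True  [min(1, 1−½+½)]
q & p = I & I = I
(q & p) | p = I | I = I
(q -> q) | ((q & p) | p) = True | I = True
In K3ʷ: q -> q = I -> I = I  [any arg is the third value ⇒ result is the third value]
q & p = I & I = I
(q & p) | p = I | I = I
(q -> q) | ((q & p) | p) = I | I = I
They differ because Łukasiewicz Ł3 and K3ʷ treat I differently under the binary connectives.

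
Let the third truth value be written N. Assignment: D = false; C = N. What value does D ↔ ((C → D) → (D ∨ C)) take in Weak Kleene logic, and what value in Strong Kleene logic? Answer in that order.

N; N

In Weak Kleene logic: C → D = N → false = N  [any arg is the third value ⇒ result is the third value]
D ∨ C = false ∨ N = N
(C → D) → (D ∨ C) = N → N = N
D ↔ ((C → D) → (D ∨ C)) = false ↔ N = N
In Strong Kleene logic: C → D = N → false = N
D ∨ C = false ∨ N = N
(C → D) → (D ∨ C) = N → N = N
D ↔ ((C → D) → (D ∨ C)) = false ↔ N = N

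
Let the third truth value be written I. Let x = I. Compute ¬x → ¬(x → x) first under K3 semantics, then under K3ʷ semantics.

In K3: ¬x = ¬I = I
x → x = I → I = I  [¬I ∨ I]
¬(x → x) = ¬I = I
¬x → ¬(x → x) = I → I = I
In K3ʷ: ¬x = ¬I = I
x → x = I → I = I  [any arg is the third value ⇒ result is the third value]
¬(x → x) = ¬I = I
¬x → ¬(x → x) = I → I = I

I; I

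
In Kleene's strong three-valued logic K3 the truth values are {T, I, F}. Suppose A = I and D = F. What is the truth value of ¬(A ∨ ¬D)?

F

¬D = ¬F = T
A ∨ ¬D = I ∨ T = T
¬(A ∨ ¬D) = ¬T = F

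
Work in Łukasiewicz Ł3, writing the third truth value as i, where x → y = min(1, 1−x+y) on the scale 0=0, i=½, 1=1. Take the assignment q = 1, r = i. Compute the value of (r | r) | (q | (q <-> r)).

1

r | r = i | i = i
q <-> r = 1 <-> i = i
q | (q <-> r) = 1 | i = 1
(r | r) | (q | (q <-> r)) = i | 1 = 1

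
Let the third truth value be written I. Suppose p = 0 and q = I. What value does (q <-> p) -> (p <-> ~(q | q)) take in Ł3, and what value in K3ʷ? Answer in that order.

In Ł3: q <-> p = I <-> 0 = I
q | q = I | I = I
~(q | q) = ~I = I
p <-> ~(q | q) = 0 <-> I = I
(q <-> p) -> (p <-> ~(q | q)) = I -> I = 1
In K3ʷ: q <-> p = I <-> 0 = I
q | q = I | I = I
~(q | q) = ~I = I
p <-> ~(q | q) = 0 <-> I = I
(q <-> p) -> (p <-> ~(q | q)) = I -> I = I  [any arg is the third value ⇒ result is the third value]
They differ because Ł3 and K3ʷ treat I differently under the binary connectives.

1; I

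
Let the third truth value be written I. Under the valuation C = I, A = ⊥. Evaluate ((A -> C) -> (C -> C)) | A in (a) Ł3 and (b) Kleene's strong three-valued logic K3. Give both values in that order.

In Ł3: A -> C = ⊥ -> I = ⊤  [min(1, 1−0+½)]
C -> C = I -> I = ⊤
(A -> C) -> (C -> C) = ⊤ -> ⊤ = ⊤
((A -> C) -> (C -> C)) | A = ⊤ | ⊥ = ⊤
In Kleene's strong three-valued logic K3: A -> C = ⊥ -> I = ⊤  [~⊥ | I]
C -> C = I -> I = I
(A -> C) -> (C -> C) = ⊤ -> I = I
((A -> C) -> (C -> C)) | A = I | ⊥ = I
They differ because Ł3 and Kleene's strong three-valued logic K3 treat I differently under implication.

⊤; I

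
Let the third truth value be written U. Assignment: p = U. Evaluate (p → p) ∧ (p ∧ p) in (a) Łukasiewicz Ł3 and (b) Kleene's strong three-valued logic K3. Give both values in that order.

In Łukasiewicz Ł3: p → p = U → U = T  [min(1, 1−½+½)]
p ∧ p = U ∧ U = U
(p → p) ∧ (p ∧ p) = T ∧ U = U
In Kleene's strong three-valued logic K3: p → p = U → U = U  [¬U ∨ U]
p ∧ p = U ∧ U = U
(p → p) ∧ (p ∧ p) = U ∧ U = U

U; U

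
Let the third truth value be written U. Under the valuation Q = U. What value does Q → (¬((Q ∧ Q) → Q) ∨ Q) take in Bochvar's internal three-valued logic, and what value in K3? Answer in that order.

U; U

In Bochvar's internal three-valued logic: Q ∧ Q = U ∧ U = U
(Q ∧ Q) → Q = U → U = U  [any arg is the third value ⇒ result is the third value]
¬((Q ∧ Q) → Q) = ¬U = U
¬((Q ∧ Q) → Q) ∨ Q = U ∨ U = U
Q → (¬((Q ∧ Q) → Q) ∨ Q) = U → U = U
In K3: Q ∧ Q = U ∧ U = U
(Q ∧ Q) → Q = U → U = U  [¬U ∨ U]
¬((Q ∧ Q) → Q) = ¬U = U
¬((Q ∧ Q) → Q) ∨ Q = U ∨ U = U
Q → (¬((Q ∧ Q) → Q) ∨ Q) = U → U = U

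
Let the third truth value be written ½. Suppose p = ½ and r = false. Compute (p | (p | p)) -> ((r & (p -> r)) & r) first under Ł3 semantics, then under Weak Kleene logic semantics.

½; ½

In Ł3: p | p = ½ | ½ = ½
p | (p | p) = ½ | ½ = ½
p -> r = ½ -> false = ½  [min(1, 1−½+0)]
r & (p -> r) = false & ½ = false
(r & (p -> r)) & r = false & false = false
(p | (p | p)) -> ((r & (p -> r)) & r) = ½ -> false = ½
In Weak Kleene logic: p | p = ½ | ½ = ½
p | (p | p) = ½ | ½ = ½
p -> r = ½ -> false = ½  [any arg is the third value ⇒ result is the third value]
r & (p -> r) = false & ½ = ½
(r & (p -> r)) & r = ½ & false = ½
(p | (p | p)) -> ((r & (p -> r)) & r) = ½ -> ½ = ½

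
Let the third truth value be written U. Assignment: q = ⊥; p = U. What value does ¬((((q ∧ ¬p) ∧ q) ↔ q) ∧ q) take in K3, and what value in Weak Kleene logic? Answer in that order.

In K3: ¬p = ¬U = U
q ∧ ¬p = ⊥ ∧ U = ⊥
(q ∧ ¬p) ∧ q = ⊥ ∧ ⊥ = ⊥
((q ∧ ¬p) ∧ q) ↔ q = ⊥ ↔ ⊥ = ⊤
(((q ∧ ¬p) ∧ q) ↔ q) ∧ q = ⊤ ∧ ⊥ = ⊥
¬((((q ∧ ¬p) ∧ q) ↔ q) ∧ q) = ¬⊥ = ⊤
In Weak Kleene logic: ¬p = ¬U = U
q ∧ ¬p = ⊥ ∧ U = U
(q ∧ ¬p) ∧ q = U ∧ ⊥ = U
((q ∧ ¬p) ∧ q) ↔ q = U ↔ ⊥ = U
(((q ∧ ¬p) ∧ q) ↔ q) ∧ q = U ∧ ⊥ = U
¬((((q ∧ ¬p) ∧ q) ↔ q) ∧ q) = ¬U = U
They differ because K3 and Weak Kleene logic treat U differently under the binary connectives.

⊤; U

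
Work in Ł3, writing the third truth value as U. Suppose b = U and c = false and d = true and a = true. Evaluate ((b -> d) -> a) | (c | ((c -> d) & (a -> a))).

b -> d = U -> true = true  [min(1, 1−½+1)]
(b -> d) -> a = true -> true = true
c -> d = false -> true = true
a -> a = true -> true = true
(c -> d) & (a -> a) = true & true = true
c | ((c -> d) & (a -> a)) = false | true = true
((b -> d) -> a) | (c | ((c -> d) & (a -> a))) = true | true = true

true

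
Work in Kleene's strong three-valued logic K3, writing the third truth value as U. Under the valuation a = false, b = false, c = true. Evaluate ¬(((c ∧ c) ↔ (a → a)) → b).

c ∧ c = true ∧ true = true
a → a = false → false = true
(c ∧ c) ↔ (a → a) = true ↔ true = true
((c ∧ c) ↔ (a → a)) → b = true → false = false
¬(((c ∧ c) ↔ (a → a)) → b) = ¬false = true

true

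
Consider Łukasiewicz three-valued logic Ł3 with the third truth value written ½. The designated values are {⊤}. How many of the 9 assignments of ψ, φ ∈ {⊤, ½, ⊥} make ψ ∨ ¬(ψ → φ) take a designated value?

Designated under: (ψ=⊤, φ=⊤); (ψ=⊤, φ=½); (ψ=⊤, φ=⊥).

3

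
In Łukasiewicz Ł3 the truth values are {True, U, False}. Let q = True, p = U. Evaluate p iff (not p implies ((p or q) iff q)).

not p = not U = U
p or q = U or True = True
(p or q) iff q = True iff True = True
not p implies ((p or q) iff q) = U implies True = True
p iff (not p implies ((p or q) iff q)) = U iff True = U

U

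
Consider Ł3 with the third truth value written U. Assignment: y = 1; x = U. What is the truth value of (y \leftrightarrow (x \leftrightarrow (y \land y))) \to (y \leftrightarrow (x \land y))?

y \land y = 1 \land 1 = 1
x \leftrightarrow (y \land y) = U \leftrightarrow 1 = U  [1 − |½−1|]
y \leftrightarrow (x \leftrightarrow (y \land y)) = 1 \leftrightarrow U = U
x \land y = U \land 1 = U
y \leftrightarrow (x \land y) = 1 \leftrightarrow U = U
(y \leftrightarrow (x \leftrightarrow (y \land y))) \to (y \leftrightarrow (x \land y)) = U \to U = 1

1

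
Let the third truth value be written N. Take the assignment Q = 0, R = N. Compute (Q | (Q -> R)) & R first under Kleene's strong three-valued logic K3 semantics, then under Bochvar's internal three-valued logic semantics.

In Kleene's strong three-valued logic K3: Q -> R = 0 -> N = 1  [~0 | N]
Q | (Q -> R) = 0 | 1 = 1
(Q | (Q -> R)) & R = 1 & N = N
In Bochvar's internal three-valued logic: Q -> R = 0 -> N = N  [any arg is the third value ⇒ result is the third value]
Q | (Q -> R) = 0 | N = N
(Q | (Q -> R)) & R = N & N = N

N; N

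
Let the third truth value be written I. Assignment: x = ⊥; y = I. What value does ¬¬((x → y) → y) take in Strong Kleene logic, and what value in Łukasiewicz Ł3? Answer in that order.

In Strong Kleene logic: x → y = ⊥ → I = ⊤  [¬⊥ ∨ I]
(x → y) → y = ⊤ → I = I
¬((x → y) → y) = ¬I = I
¬¬((x → y) → y) = ¬I = I
In Łukasiewicz Ł3: x → y = ⊥ → I = ⊤
(x → y) → y = ⊤ → I = I
¬((x → y) → y) = ¬I = I
¬¬((x → y) → y) = ¬I = I

I; I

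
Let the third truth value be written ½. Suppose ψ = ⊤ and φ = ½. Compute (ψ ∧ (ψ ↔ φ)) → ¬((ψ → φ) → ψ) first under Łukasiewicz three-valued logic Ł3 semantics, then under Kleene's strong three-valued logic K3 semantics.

In Łukasiewicz three-valued logic Ł3: ψ ↔ φ = ⊤ ↔ ½ = ½
ψ ∧ (ψ ↔ φ) = ⊤ ∧ ½ = ½
ψ → φ = ⊤ → ½ = ½
(ψ → φ) → ψ = ½ → ⊤ = ⊤
¬((ψ → φ) → ψ) = ¬⊤ = ⊥
(ψ ∧ (ψ ↔ φ)) → ¬((ψ → φ) → ψ) = ½ → ⊥ = ½
In Kleene's strong three-valued logic K3: ψ ↔ φ = ⊤ ↔ ½ = ½
ψ ∧ (ψ ↔ φ) = ⊤ ∧ ½ = ½
ψ → φ = ⊤ → ½ = ½
(ψ → φ) → ψ = ½ → ⊤ = ⊤
¬((ψ → φ) → ψ) = ¬⊤ = ⊥
(ψ ∧ (ψ ↔ φ)) → ¬((ψ → φ) → ψ) = ½ → ⊥ = ½

½; ½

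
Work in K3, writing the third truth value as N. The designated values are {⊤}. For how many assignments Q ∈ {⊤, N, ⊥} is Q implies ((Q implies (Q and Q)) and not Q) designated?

Q=⊤: ⊥ ·
Q=N: N ·
Q=⊥: ⊤ ✓

1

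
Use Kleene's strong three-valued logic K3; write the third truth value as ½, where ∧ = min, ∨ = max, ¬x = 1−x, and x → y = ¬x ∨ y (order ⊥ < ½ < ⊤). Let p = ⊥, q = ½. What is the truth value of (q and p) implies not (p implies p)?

⊤

q and p = ½ and ⊥ = ⊥
p implies p = ⊥ implies ⊥ = ⊤
not (p implies p) = not ⊤ = ⊥
(q and p) implies not (p implies p) = ⊥ implies ⊥ = ⊤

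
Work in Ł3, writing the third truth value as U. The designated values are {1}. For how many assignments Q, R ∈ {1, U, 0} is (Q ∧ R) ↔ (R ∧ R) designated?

Of the 9 assignments, 6 give a value in {1}.

6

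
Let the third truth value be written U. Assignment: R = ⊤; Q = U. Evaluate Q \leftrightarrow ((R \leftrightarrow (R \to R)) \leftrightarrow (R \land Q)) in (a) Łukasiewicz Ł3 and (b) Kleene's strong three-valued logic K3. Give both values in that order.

In Łukasiewicz Ł3: R \to R = ⊤ \to ⊤ = ⊤
R \leftrightarrow (R \to R) = ⊤ \leftrightarrow ⊤ = ⊤
R \land Q = ⊤ \land U = U
(R \leftrightarrow (R \to R)) \leftrightarrow (R \land Q) = ⊤ \leftrightarrow U = U  [1 − |1−½|]
Q \leftrightarrow ((R \leftrightarrow (R \to R)) \leftrightarrow (R \land Q)) = U \leftrightarrow U = ⊤
In Kleene's strong three-valued logic K3: R \to R = ⊤ \to ⊤ = ⊤
R \leftrightarrow (R \to R) = ⊤ \leftrightarrow ⊤ = ⊤
R \land Q = ⊤ \land U = U
(R \leftrightarrow (R \to R)) \leftrightarrow (R \land Q) = ⊤ \leftrightarrow U = U
Q \leftrightarrow ((R \leftrightarrow (R \to R)) \leftrightarrow (R \land Q)) = U \leftrightarrow U = U
They differ because Łukasiewicz Ł3 and Kleene's strong three-valued logic K3 treat U differently under implication.

⊤; U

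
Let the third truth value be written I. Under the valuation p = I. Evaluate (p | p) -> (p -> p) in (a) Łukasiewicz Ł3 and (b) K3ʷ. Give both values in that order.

true; I

In Łukasiewicz Ł3: p | p = I | I = I
p -> p = I -> I = true  [min(1, 1−½+½)]
(p | p) -> (p -> p) = I -> true = true
In K3ʷ: p | p = I | I = I
p -> p = I -> I = I
(p | p) -> (p -> p) = I -> I = I
They differ because Łukasiewicz Ł3 and K3ʷ treat I differently under the binary connectives.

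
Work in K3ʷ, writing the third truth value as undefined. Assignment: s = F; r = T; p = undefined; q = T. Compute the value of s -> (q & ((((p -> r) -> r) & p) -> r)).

p -> r = undefined -> T = undefined  [any arg is the third value ⇒ result is the third value]
(p -> r) -> r = undefined -> T = undefined
((p -> r) -> r) & p = undefined & undefined = undefined
(((p -> r) -> r) & p) -> r = undefined -> T = undefined
q & ((((p -> r) -> r) & p) -> r) = T & undefined = undefined
s -> (q & ((((p -> r) -> r) & p) -> r)) = F -> undefined = undefined

undefined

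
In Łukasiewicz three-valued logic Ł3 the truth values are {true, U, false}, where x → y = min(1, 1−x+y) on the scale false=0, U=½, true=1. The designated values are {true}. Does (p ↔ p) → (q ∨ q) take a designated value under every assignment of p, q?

No

Countermodel: p=true, q=U gives U, which is not designated.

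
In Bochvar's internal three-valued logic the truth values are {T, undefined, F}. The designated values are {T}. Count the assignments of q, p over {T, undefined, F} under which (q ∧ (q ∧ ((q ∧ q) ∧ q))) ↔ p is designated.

Designated under: (q=T, p=T); (q=F, p=F).

2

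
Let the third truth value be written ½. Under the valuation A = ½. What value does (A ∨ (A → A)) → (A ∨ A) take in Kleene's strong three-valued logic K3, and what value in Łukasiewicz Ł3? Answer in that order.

In Kleene's strong three-valued logic K3: A → A = ½ → ½ = ½  [¬½ ∨ ½]
A ∨ (A → A) = ½ ∨ ½ = ½
A ∨ A = ½ ∨ ½ = ½
(A ∨ (A → A)) → (A ∨ A) = ½ → ½ = ½
In Łukasiewicz Ł3: A → A = ½ → ½ = True  [min(1, 1−½+½)]
A ∨ (A → A) = ½ ∨ True = True
A ∨ A = ½ ∨ ½ = ½
(A ∨ (A → A)) → (A ∨ A) = True → ½ = ½

½; ½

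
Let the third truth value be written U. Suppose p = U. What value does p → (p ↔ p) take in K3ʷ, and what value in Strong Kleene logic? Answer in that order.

In K3ʷ: p ↔ p = U ↔ U = U
p → (p ↔ p) = U → U = U
In Strong Kleene logic: p ↔ p = U ↔ U = U
p → (p ↔ p) = U → U = U

U; U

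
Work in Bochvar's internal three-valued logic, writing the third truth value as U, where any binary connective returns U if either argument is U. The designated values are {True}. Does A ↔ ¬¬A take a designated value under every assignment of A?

Countermodel: A=U gives U, which is not designated.

No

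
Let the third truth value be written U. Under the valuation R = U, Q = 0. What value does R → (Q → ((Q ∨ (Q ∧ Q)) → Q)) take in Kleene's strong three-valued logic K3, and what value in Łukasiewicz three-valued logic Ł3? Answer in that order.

1; 1

In Kleene's strong three-valued logic K3: Q ∧ Q = 0 ∧ 0 = 0
Q ∨ (Q ∧ Q) = 0 ∨ 0 = 0
(Q ∨ (Q ∧ Q)) → Q = 0 → 0 = 1
Q → ((Q ∨ (Q ∧ Q)) → Q) = 0 → 1 = 1
R → (Q → ((Q ∨ (Q ∧ Q)) → Q)) = U → 1 = 1
In Łukasiewicz three-valued logic Ł3: Q ∧ Q = 0 ∧ 0 = 0
Q ∨ (Q ∧ Q) = 0 ∨ 0 = 0
(Q ∨ (Q ∧ Q)) → Q = 0 → 0 = 1
Q → ((Q ∨ (Q ∧ Q)) → Q) = 0 → 1 = 1
R → (Q → ((Q ∨ (Q ∧ Q)) → Q)) = U → 1 = 1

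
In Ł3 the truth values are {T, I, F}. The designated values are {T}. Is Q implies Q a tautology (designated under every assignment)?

Every assignment of Q over {T, I, F} gives a value in {T}.
In particular, with Q=I: Q implies Q = T.

Yes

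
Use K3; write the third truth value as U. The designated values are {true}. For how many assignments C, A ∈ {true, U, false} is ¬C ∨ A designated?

5

Of the 9 assignments, 5 give a value in {true}.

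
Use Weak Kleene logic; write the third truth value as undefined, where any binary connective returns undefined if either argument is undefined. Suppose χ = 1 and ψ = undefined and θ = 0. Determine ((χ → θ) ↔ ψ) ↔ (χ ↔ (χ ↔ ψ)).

undefined

χ → θ = 1 → 0 = 0
(χ → θ) ↔ ψ = 0 ↔ undefined = undefined
χ ↔ ψ = 1 ↔ undefined = undefined
χ ↔ (χ ↔ ψ) = 1 ↔ undefined = undefined
((χ → θ) ↔ ψ) ↔ (χ ↔ (χ ↔ ψ)) = undefined ↔ undefined = undefined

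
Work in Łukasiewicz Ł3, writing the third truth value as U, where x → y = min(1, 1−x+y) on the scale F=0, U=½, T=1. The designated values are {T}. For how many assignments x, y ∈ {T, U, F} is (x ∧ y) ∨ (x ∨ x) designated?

Designated under: (x=T, y=T); (x=T, y=U); (x=T, y=F).

3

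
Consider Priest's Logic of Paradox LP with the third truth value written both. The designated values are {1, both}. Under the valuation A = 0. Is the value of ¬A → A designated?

No

¬A = ¬0 = 1
¬A → A = 1 → 0 = 0
0 ∉ {1, both}.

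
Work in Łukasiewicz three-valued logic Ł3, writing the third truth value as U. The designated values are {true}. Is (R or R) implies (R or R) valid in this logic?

Every assignment of R over {true, U, false} gives a value in {true}.
In particular, with R=U: (R or R) implies (R or R) = true.

Yes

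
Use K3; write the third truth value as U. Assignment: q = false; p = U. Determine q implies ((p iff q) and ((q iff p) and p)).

true

p iff q = U iff false = U
q iff p = false iff U = U
(q iff p) and p = U and U = U
(p iff q) and ((q iff p) and p) = U and U = U
q implies ((p iff q) and ((q iff p) and p)) = false implies U = true  [not false or U]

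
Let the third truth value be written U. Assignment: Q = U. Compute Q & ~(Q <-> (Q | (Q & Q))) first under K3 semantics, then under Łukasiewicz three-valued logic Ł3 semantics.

In K3: Q & Q = U & U = U
Q | (Q & Q) = U | U = U
Q <-> (Q | (Q & Q)) = U <-> U = U
~(Q <-> (Q | (Q & Q))) = ~U = U
Q & ~(Q <-> (Q | (Q & Q))) = U & U = U
In Łukasiewicz three-valued logic Ł3: Q & Q = U & U = U
Q | (Q & Q) = U | U = U
Q <-> (Q | (Q & Q)) = U <-> U = T  [1 − |½−½|]
~(Q <-> (Q | (Q & Q))) = ~T = F
Q & ~(Q <-> (Q | (Q & Q))) = U & F = F
They differ because K3 and Łukasiewicz three-valued logic Ł3 treat U differently under implication.

U; F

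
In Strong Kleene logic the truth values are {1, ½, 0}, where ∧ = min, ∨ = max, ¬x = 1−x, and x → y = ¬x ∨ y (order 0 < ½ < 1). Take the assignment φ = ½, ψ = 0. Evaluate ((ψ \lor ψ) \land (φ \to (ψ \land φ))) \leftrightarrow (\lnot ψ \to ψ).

1

ψ \lor ψ = 0 \lor 0 = 0
ψ \land φ = 0 \land ½ = 0
φ \to (ψ \land φ) = ½ \to 0 = ½  [\lnot ½ \lor 0]
(ψ \lor ψ) \land (φ \to (ψ \land φ)) = 0 \land ½ = 0
\lnot ψ = \lnot 0 = 1
\lnot ψ \to ψ = 1 \to 0 = 0
((ψ \lor ψ) \land (φ \to (ψ \land φ))) \leftrightarrow (\lnot ψ \to ψ) = 0 \leftrightarrow 0 = 1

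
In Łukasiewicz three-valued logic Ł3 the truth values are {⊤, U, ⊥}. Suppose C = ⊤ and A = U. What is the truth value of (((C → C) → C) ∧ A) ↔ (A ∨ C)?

C → C = ⊤ → ⊤ = ⊤
(C → C) → C = ⊤ → ⊤ = ⊤
((C → C) → C) ∧ A = ⊤ ∧ U = U
A ∨ C = U ∨ ⊤ = ⊤
(((C → C) → C) ∧ A) ↔ (A ∨ C) = U ↔ ⊤ = U  [1 − |½−1|]

U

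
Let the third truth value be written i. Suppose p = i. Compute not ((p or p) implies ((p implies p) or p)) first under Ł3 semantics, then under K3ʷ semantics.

In Ł3: p or p = i or i = i
p implies p = i implies i = T  [min(1, 1−½+½)]
(p implies p) or p = T or i = T
(p or p) implies ((p implies p) or p) = i implies T = T
not ((p or p) implies ((p implies p) or p)) = not T = F
In K3ʷ: p or p = i or i = i
p implies p = i implies i = i
(p implies p) or p = i or i = i
(p or p) implies ((p implies p) or p) = i implies i = i
not ((p or p) implies ((p implies p) or p)) = not i = i
They differ because Ł3 and K3ʷ treat i differently under the binary connectives.

F; i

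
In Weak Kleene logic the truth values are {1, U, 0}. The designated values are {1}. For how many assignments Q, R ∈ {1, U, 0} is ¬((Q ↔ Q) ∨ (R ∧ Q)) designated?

0

Of the 9 assignments, 0 give a value in {1}.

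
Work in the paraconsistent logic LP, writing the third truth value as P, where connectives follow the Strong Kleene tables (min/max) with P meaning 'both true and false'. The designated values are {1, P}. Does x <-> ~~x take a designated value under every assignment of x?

Every assignment of x over {1, P, 0} gives a value in {1, P}.
In particular, with x=P: x <-> ~~x = P.

Yes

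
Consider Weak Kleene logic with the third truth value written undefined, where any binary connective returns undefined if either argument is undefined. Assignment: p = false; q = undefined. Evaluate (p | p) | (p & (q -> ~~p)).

undefined

p | p = false | false = false
~p = ~false = true
~~p = ~true = false
q -> ~~p = undefined -> false = undefined
p & (q -> ~~p) = false & undefined = undefined
(p | p) | (p & (q -> ~~p)) = false | undefined = undefined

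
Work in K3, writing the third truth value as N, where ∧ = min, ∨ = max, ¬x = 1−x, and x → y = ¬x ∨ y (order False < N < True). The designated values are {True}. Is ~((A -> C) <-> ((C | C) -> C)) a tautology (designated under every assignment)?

Countermodel: A=True, C=True gives False, which is not designated.

No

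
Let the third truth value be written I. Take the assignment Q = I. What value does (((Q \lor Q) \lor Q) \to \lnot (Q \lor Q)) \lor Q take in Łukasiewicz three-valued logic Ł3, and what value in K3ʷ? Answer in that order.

In Łukasiewicz three-valued logic Ł3: Q \lor Q = I \lor I = I
(Q \lor Q) \lor Q = I \lor I = I
Q \lor Q = I \lor I = I
\lnot (Q \lor Q) = \lnot I = I
((Q \lor Q) \lor Q) \to \lnot (Q \lor Q) = I \to I = True
(((Q \lor Q) \lor Q) \to \lnot (Q \lor Q)) \lor Q = True \lor I = True
In K3ʷ: Q \lor Q = I \lor I = I
(Q \lor Q) \lor Q = I \lor I = I
Q \lor Q = I \lor I = I
\lnot (Q \lor Q) = \lnot I = I
((Q \lor Q) \lor Q) \to \lnot (Q \lor Q) = I \to I = I  [any arg is the third value ⇒ result is the third value]
(((Q \lor Q) \lor Q) \to \lnot (Q \lor Q)) \lor Q = I \lor I = I
They differ because Łukasiewicz three-valued logic Ł3 and K3ʷ treat I differently under the binary connectives.

True; I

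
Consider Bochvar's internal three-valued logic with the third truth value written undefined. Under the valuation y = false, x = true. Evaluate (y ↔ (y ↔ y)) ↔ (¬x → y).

y ↔ y = false ↔ false = true
y ↔ (y ↔ y) = false ↔ true = false
¬x = ¬true = false
¬x → y = false → false = true
(y ↔ (y ↔ y)) ↔ (¬x → y) = false ↔ true = false

false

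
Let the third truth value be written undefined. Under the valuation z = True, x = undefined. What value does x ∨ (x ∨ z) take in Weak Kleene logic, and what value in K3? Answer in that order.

In Weak Kleene logic: x ∨ z = undefined ∨ True = undefined
x ∨ (x ∨ z) = undefined ∨ undefined = undefined
In K3: x ∨ z = undefined ∨ True = True
x ∨ (x ∨ z) = undefined ∨ True = True
They differ because Weak Kleene logic and K3 treat undefined differently under the binary connectives.

undefined; True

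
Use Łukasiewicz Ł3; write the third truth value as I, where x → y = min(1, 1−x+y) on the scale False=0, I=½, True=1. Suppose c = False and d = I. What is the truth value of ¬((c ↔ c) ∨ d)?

c ↔ c = False ↔ False = True
(c ↔ c) ∨ d = True ∨ I = True
¬((c ↔ c) ∨ d) = ¬True = False

False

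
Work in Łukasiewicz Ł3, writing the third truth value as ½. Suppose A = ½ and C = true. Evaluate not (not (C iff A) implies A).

C iff A = true iff ½ = ½  [1 − |1−½|]
not (C iff A) = not ½ = ½
not (C iff A) implies A = ½ implies ½ = true
not (not (C iff A) implies A) = not true = false

false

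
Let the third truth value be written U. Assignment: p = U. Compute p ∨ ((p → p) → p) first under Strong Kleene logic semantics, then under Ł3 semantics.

U; U

In Strong Kleene logic: p → p = U → U = U  [¬U ∨ U]
(p → p) → p = U → U = U
p ∨ ((p → p) → p) = U ∨ U = U
In Ł3: p → p = U → U = True
(p → p) → p = True → U = U
p ∨ ((p → p) → p) = U ∨ U = U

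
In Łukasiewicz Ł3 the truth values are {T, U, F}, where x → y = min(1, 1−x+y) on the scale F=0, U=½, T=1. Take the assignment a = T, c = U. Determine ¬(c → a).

F

c → a = U → T = T  [min(1, 1−½+1)]
¬(c → a) = ¬T = F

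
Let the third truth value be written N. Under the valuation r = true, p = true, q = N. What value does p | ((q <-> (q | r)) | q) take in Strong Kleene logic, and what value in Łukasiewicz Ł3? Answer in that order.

true; true

In Strong Kleene logic: q | r = N | true = true
q <-> (q | r) = N <-> true = N
(q <-> (q | r)) | q = N | N = N
p | ((q <-> (q | r)) | q) = true | N = true
In Łukasiewicz Ł3: q | r = N | true = true
q <-> (q | r) = N <-> true = N  [1 − |½−1|]
(q <-> (q | r)) | q = N | N = N
p | ((q <-> (q | r)) | q) = true | N = true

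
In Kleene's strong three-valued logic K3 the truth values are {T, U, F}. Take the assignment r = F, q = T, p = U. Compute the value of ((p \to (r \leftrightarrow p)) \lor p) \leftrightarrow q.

U

r \leftrightarrow p = F \leftrightarrow U = U
p \to (r \leftrightarrow p) = U \to U = U  [\lnot U \lor U]
(p \to (r \leftrightarrow p)) \lor p = U \lor U = U
((p \to (r \leftrightarrow p)) \lor p) \leftrightarrow q = U \leftrightarrow T = U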